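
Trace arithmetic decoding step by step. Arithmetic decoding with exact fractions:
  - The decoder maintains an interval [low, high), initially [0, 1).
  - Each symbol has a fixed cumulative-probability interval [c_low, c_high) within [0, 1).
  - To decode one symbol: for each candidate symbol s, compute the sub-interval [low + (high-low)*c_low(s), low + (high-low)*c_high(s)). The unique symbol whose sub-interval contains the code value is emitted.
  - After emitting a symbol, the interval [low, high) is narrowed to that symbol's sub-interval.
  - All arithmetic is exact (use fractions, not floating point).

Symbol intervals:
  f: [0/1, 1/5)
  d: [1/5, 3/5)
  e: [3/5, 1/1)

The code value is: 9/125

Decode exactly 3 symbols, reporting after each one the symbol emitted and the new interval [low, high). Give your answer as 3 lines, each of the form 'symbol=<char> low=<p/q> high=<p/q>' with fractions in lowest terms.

Answer: symbol=f low=0/1 high=1/5
symbol=d low=1/25 high=3/25
symbol=d low=7/125 high=11/125

Derivation:
Step 1: interval [0/1, 1/1), width = 1/1 - 0/1 = 1/1
  'f': [0/1 + 1/1*0/1, 0/1 + 1/1*1/5) = [0/1, 1/5) <- contains code 9/125
  'd': [0/1 + 1/1*1/5, 0/1 + 1/1*3/5) = [1/5, 3/5)
  'e': [0/1 + 1/1*3/5, 0/1 + 1/1*1/1) = [3/5, 1/1)
  emit 'f', narrow to [0/1, 1/5)
Step 2: interval [0/1, 1/5), width = 1/5 - 0/1 = 1/5
  'f': [0/1 + 1/5*0/1, 0/1 + 1/5*1/5) = [0/1, 1/25)
  'd': [0/1 + 1/5*1/5, 0/1 + 1/5*3/5) = [1/25, 3/25) <- contains code 9/125
  'e': [0/1 + 1/5*3/5, 0/1 + 1/5*1/1) = [3/25, 1/5)
  emit 'd', narrow to [1/25, 3/25)
Step 3: interval [1/25, 3/25), width = 3/25 - 1/25 = 2/25
  'f': [1/25 + 2/25*0/1, 1/25 + 2/25*1/5) = [1/25, 7/125)
  'd': [1/25 + 2/25*1/5, 1/25 + 2/25*3/5) = [7/125, 11/125) <- contains code 9/125
  'e': [1/25 + 2/25*3/5, 1/25 + 2/25*1/1) = [11/125, 3/25)
  emit 'd', narrow to [7/125, 11/125)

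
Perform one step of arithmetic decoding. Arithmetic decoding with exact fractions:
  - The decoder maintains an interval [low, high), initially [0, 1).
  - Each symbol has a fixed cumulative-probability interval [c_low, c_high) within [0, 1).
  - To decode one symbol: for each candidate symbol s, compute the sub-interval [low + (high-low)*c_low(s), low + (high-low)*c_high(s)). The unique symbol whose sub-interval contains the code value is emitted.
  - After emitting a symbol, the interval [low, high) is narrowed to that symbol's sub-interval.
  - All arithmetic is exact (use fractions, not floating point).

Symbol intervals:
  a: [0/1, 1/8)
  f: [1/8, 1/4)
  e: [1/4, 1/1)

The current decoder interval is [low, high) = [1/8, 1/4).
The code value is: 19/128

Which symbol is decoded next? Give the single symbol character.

Interval width = high − low = 1/4 − 1/8 = 1/8
Scaled code = (code − low) / width = (19/128 − 1/8) / 1/8 = 3/16
  a: [0/1, 1/8) 
  f: [1/8, 1/4) ← scaled code falls here ✓
  e: [1/4, 1/1) 

Answer: f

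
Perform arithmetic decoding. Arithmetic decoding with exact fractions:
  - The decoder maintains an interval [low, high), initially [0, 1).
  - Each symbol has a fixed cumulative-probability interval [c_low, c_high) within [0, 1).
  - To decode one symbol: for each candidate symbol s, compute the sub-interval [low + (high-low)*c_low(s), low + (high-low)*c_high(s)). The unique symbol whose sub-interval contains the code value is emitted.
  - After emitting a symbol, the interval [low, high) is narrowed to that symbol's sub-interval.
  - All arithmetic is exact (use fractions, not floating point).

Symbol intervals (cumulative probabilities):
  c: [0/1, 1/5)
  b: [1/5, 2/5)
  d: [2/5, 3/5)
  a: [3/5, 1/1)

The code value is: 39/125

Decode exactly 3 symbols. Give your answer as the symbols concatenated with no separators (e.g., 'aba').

Answer: bda

Derivation:
Step 1: interval [0/1, 1/1), width = 1/1 - 0/1 = 1/1
  'c': [0/1 + 1/1*0/1, 0/1 + 1/1*1/5) = [0/1, 1/5)
  'b': [0/1 + 1/1*1/5, 0/1 + 1/1*2/5) = [1/5, 2/5) <- contains code 39/125
  'd': [0/1 + 1/1*2/5, 0/1 + 1/1*3/5) = [2/5, 3/5)
  'a': [0/1 + 1/1*3/5, 0/1 + 1/1*1/1) = [3/5, 1/1)
  emit 'b', narrow to [1/5, 2/5)
Step 2: interval [1/5, 2/5), width = 2/5 - 1/5 = 1/5
  'c': [1/5 + 1/5*0/1, 1/5 + 1/5*1/5) = [1/5, 6/25)
  'b': [1/5 + 1/5*1/5, 1/5 + 1/5*2/5) = [6/25, 7/25)
  'd': [1/5 + 1/5*2/5, 1/5 + 1/5*3/5) = [7/25, 8/25) <- contains code 39/125
  'a': [1/5 + 1/5*3/5, 1/5 + 1/5*1/1) = [8/25, 2/5)
  emit 'd', narrow to [7/25, 8/25)
Step 3: interval [7/25, 8/25), width = 8/25 - 7/25 = 1/25
  'c': [7/25 + 1/25*0/1, 7/25 + 1/25*1/5) = [7/25, 36/125)
  'b': [7/25 + 1/25*1/5, 7/25 + 1/25*2/5) = [36/125, 37/125)
  'd': [7/25 + 1/25*2/5, 7/25 + 1/25*3/5) = [37/125, 38/125)
  'a': [7/25 + 1/25*3/5, 7/25 + 1/25*1/1) = [38/125, 8/25) <- contains code 39/125
  emit 'a', narrow to [38/125, 8/25)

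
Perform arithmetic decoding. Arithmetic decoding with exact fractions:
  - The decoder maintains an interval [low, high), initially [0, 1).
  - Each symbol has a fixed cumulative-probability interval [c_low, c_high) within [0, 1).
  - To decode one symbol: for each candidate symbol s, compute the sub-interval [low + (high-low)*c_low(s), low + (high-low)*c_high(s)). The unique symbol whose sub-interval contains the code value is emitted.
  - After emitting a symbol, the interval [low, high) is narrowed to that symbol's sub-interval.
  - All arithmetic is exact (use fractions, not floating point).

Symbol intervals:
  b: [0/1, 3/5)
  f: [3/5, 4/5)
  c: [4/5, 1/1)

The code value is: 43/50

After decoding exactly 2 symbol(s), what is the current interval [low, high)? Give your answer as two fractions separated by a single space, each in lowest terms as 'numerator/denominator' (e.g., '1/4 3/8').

Answer: 4/5 23/25

Derivation:
Step 1: interval [0/1, 1/1), width = 1/1 - 0/1 = 1/1
  'b': [0/1 + 1/1*0/1, 0/1 + 1/1*3/5) = [0/1, 3/5)
  'f': [0/1 + 1/1*3/5, 0/1 + 1/1*4/5) = [3/5, 4/5)
  'c': [0/1 + 1/1*4/5, 0/1 + 1/1*1/1) = [4/5, 1/1) <- contains code 43/50
  emit 'c', narrow to [4/5, 1/1)
Step 2: interval [4/5, 1/1), width = 1/1 - 4/5 = 1/5
  'b': [4/5 + 1/5*0/1, 4/5 + 1/5*3/5) = [4/5, 23/25) <- contains code 43/50
  'f': [4/5 + 1/5*3/5, 4/5 + 1/5*4/5) = [23/25, 24/25)
  'c': [4/5 + 1/5*4/5, 4/5 + 1/5*1/1) = [24/25, 1/1)
  emit 'b', narrow to [4/5, 23/25)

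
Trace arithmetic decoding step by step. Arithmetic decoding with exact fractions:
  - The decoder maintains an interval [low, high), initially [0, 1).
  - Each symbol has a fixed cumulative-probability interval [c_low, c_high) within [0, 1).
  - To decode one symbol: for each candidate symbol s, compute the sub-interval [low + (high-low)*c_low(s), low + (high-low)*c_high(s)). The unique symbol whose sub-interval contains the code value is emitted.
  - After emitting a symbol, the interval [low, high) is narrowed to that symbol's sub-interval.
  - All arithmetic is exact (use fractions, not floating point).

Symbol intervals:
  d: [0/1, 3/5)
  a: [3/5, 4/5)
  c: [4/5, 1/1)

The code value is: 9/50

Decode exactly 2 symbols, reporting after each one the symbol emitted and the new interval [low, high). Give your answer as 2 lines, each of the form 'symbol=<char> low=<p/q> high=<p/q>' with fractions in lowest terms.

Step 1: interval [0/1, 1/1), width = 1/1 - 0/1 = 1/1
  'd': [0/1 + 1/1*0/1, 0/1 + 1/1*3/5) = [0/1, 3/5) <- contains code 9/50
  'a': [0/1 + 1/1*3/5, 0/1 + 1/1*4/5) = [3/5, 4/5)
  'c': [0/1 + 1/1*4/5, 0/1 + 1/1*1/1) = [4/5, 1/1)
  emit 'd', narrow to [0/1, 3/5)
Step 2: interval [0/1, 3/5), width = 3/5 - 0/1 = 3/5
  'd': [0/1 + 3/5*0/1, 0/1 + 3/5*3/5) = [0/1, 9/25) <- contains code 9/50
  'a': [0/1 + 3/5*3/5, 0/1 + 3/5*4/5) = [9/25, 12/25)
  'c': [0/1 + 3/5*4/5, 0/1 + 3/5*1/1) = [12/25, 3/5)
  emit 'd', narrow to [0/1, 9/25)

Answer: symbol=d low=0/1 high=3/5
symbol=d low=0/1 high=9/25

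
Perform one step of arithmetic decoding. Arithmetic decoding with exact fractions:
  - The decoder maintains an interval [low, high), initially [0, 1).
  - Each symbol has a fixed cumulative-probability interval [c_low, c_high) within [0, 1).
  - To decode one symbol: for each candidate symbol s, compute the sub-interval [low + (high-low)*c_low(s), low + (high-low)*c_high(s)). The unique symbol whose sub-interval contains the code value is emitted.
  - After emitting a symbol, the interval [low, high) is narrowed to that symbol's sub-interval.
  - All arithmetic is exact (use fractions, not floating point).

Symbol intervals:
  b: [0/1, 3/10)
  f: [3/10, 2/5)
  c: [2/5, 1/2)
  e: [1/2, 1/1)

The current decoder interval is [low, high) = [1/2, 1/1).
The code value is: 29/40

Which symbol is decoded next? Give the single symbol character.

Interval width = high − low = 1/1 − 1/2 = 1/2
Scaled code = (code − low) / width = (29/40 − 1/2) / 1/2 = 9/20
  b: [0/1, 3/10) 
  f: [3/10, 2/5) 
  c: [2/5, 1/2) ← scaled code falls here ✓
  e: [1/2, 1/1) 

Answer: c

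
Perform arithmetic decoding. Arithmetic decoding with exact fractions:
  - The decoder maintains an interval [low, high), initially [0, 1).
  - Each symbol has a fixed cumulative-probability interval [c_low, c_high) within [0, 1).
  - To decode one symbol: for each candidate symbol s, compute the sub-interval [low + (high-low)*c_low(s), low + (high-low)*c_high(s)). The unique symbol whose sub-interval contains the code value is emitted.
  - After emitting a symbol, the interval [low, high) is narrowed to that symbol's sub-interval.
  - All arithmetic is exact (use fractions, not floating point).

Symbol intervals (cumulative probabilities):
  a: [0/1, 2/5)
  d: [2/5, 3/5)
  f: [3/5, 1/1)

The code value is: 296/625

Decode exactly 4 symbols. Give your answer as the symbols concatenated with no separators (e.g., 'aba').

Answer: daff

Derivation:
Step 1: interval [0/1, 1/1), width = 1/1 - 0/1 = 1/1
  'a': [0/1 + 1/1*0/1, 0/1 + 1/1*2/5) = [0/1, 2/5)
  'd': [0/1 + 1/1*2/5, 0/1 + 1/1*3/5) = [2/5, 3/5) <- contains code 296/625
  'f': [0/1 + 1/1*3/5, 0/1 + 1/1*1/1) = [3/5, 1/1)
  emit 'd', narrow to [2/5, 3/5)
Step 2: interval [2/5, 3/5), width = 3/5 - 2/5 = 1/5
  'a': [2/5 + 1/5*0/1, 2/5 + 1/5*2/5) = [2/5, 12/25) <- contains code 296/625
  'd': [2/5 + 1/5*2/5, 2/5 + 1/5*3/5) = [12/25, 13/25)
  'f': [2/5 + 1/5*3/5, 2/5 + 1/5*1/1) = [13/25, 3/5)
  emit 'a', narrow to [2/5, 12/25)
Step 3: interval [2/5, 12/25), width = 12/25 - 2/5 = 2/25
  'a': [2/5 + 2/25*0/1, 2/5 + 2/25*2/5) = [2/5, 54/125)
  'd': [2/5 + 2/25*2/5, 2/5 + 2/25*3/5) = [54/125, 56/125)
  'f': [2/5 + 2/25*3/5, 2/5 + 2/25*1/1) = [56/125, 12/25) <- contains code 296/625
  emit 'f', narrow to [56/125, 12/25)
Step 4: interval [56/125, 12/25), width = 12/25 - 56/125 = 4/125
  'a': [56/125 + 4/125*0/1, 56/125 + 4/125*2/5) = [56/125, 288/625)
  'd': [56/125 + 4/125*2/5, 56/125 + 4/125*3/5) = [288/625, 292/625)
  'f': [56/125 + 4/125*3/5, 56/125 + 4/125*1/1) = [292/625, 12/25) <- contains code 296/625
  emit 'f', narrow to [292/625, 12/25)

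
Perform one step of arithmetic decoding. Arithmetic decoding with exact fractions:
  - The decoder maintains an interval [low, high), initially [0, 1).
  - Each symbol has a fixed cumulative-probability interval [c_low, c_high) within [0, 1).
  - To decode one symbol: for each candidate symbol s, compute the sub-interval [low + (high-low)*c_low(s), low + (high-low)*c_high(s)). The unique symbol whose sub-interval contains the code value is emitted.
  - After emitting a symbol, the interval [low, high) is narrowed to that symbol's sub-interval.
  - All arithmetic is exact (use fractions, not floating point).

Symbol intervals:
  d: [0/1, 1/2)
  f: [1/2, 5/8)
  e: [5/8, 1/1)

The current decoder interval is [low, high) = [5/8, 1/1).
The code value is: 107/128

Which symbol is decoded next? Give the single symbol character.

Interval width = high − low = 1/1 − 5/8 = 3/8
Scaled code = (code − low) / width = (107/128 − 5/8) / 3/8 = 9/16
  d: [0/1, 1/2) 
  f: [1/2, 5/8) ← scaled code falls here ✓
  e: [5/8, 1/1) 

Answer: f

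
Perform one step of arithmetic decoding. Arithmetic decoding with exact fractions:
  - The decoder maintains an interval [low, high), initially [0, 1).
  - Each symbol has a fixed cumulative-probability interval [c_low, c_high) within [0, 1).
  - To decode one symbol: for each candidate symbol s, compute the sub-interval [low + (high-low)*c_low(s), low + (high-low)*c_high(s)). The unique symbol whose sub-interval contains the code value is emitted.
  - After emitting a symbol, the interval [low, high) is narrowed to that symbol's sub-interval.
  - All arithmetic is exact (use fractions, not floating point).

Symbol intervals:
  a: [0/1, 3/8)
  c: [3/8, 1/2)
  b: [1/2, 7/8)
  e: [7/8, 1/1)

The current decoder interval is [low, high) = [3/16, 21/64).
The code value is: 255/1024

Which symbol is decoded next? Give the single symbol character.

Answer: c

Derivation:
Interval width = high − low = 21/64 − 3/16 = 9/64
Scaled code = (code − low) / width = (255/1024 − 3/16) / 9/64 = 7/16
  a: [0/1, 3/8) 
  c: [3/8, 1/2) ← scaled code falls here ✓
  b: [1/2, 7/8) 
  e: [7/8, 1/1) 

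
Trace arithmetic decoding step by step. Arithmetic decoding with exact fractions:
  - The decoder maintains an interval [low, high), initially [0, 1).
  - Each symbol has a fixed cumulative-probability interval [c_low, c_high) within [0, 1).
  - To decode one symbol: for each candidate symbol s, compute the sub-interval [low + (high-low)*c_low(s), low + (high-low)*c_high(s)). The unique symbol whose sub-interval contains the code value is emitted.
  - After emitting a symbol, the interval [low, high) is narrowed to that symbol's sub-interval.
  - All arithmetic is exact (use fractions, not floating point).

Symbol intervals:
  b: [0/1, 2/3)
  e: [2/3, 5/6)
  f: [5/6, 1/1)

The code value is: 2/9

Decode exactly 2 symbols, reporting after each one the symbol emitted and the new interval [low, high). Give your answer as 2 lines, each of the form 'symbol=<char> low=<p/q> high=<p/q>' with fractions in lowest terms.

Answer: symbol=b low=0/1 high=2/3
symbol=b low=0/1 high=4/9

Derivation:
Step 1: interval [0/1, 1/1), width = 1/1 - 0/1 = 1/1
  'b': [0/1 + 1/1*0/1, 0/1 + 1/1*2/3) = [0/1, 2/3) <- contains code 2/9
  'e': [0/1 + 1/1*2/3, 0/1 + 1/1*5/6) = [2/3, 5/6)
  'f': [0/1 + 1/1*5/6, 0/1 + 1/1*1/1) = [5/6, 1/1)
  emit 'b', narrow to [0/1, 2/3)
Step 2: interval [0/1, 2/3), width = 2/3 - 0/1 = 2/3
  'b': [0/1 + 2/3*0/1, 0/1 + 2/3*2/3) = [0/1, 4/9) <- contains code 2/9
  'e': [0/1 + 2/3*2/3, 0/1 + 2/3*5/6) = [4/9, 5/9)
  'f': [0/1 + 2/3*5/6, 0/1 + 2/3*1/1) = [5/9, 2/3)
  emit 'b', narrow to [0/1, 4/9)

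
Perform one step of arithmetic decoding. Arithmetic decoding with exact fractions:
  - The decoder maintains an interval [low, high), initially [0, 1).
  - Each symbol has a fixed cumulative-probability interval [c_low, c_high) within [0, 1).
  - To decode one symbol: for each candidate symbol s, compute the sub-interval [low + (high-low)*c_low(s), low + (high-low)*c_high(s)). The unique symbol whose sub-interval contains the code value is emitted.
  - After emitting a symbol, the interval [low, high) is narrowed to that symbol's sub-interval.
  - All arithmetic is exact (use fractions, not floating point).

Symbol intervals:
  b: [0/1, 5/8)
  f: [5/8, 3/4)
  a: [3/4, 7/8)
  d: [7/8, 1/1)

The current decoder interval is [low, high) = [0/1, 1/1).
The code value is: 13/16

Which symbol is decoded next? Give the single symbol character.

Answer: a

Derivation:
Interval width = high − low = 1/1 − 0/1 = 1/1
Scaled code = (code − low) / width = (13/16 − 0/1) / 1/1 = 13/16
  b: [0/1, 5/8) 
  f: [5/8, 3/4) 
  a: [3/4, 7/8) ← scaled code falls here ✓
  d: [7/8, 1/1) 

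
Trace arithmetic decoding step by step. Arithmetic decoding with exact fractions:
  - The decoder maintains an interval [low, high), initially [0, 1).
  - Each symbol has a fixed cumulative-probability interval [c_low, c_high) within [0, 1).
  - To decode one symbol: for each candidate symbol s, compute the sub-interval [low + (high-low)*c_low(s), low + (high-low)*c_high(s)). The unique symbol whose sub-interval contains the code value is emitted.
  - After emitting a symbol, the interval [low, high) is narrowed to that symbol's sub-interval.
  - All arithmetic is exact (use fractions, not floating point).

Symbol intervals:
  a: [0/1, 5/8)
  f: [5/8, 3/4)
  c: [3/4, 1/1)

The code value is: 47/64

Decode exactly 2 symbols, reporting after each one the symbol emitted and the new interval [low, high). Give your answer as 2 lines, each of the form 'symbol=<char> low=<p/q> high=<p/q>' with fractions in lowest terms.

Step 1: interval [0/1, 1/1), width = 1/1 - 0/1 = 1/1
  'a': [0/1 + 1/1*0/1, 0/1 + 1/1*5/8) = [0/1, 5/8)
  'f': [0/1 + 1/1*5/8, 0/1 + 1/1*3/4) = [5/8, 3/4) <- contains code 47/64
  'c': [0/1 + 1/1*3/4, 0/1 + 1/1*1/1) = [3/4, 1/1)
  emit 'f', narrow to [5/8, 3/4)
Step 2: interval [5/8, 3/4), width = 3/4 - 5/8 = 1/8
  'a': [5/8 + 1/8*0/1, 5/8 + 1/8*5/8) = [5/8, 45/64)
  'f': [5/8 + 1/8*5/8, 5/8 + 1/8*3/4) = [45/64, 23/32)
  'c': [5/8 + 1/8*3/4, 5/8 + 1/8*1/1) = [23/32, 3/4) <- contains code 47/64
  emit 'c', narrow to [23/32, 3/4)

Answer: symbol=f low=5/8 high=3/4
symbol=c low=23/32 high=3/4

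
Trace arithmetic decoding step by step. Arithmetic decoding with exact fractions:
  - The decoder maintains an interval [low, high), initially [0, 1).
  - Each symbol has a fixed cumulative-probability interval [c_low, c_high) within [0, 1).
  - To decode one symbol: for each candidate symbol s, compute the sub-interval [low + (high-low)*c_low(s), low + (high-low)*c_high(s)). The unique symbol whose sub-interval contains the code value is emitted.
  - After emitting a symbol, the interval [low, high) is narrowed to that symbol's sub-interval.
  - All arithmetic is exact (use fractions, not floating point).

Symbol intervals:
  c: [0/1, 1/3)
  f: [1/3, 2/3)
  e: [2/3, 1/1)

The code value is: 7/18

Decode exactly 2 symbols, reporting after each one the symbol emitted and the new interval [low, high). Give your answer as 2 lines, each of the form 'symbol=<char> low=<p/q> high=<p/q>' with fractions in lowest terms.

Answer: symbol=f low=1/3 high=2/3
symbol=c low=1/3 high=4/9

Derivation:
Step 1: interval [0/1, 1/1), width = 1/1 - 0/1 = 1/1
  'c': [0/1 + 1/1*0/1, 0/1 + 1/1*1/3) = [0/1, 1/3)
  'f': [0/1 + 1/1*1/3, 0/1 + 1/1*2/3) = [1/3, 2/3) <- contains code 7/18
  'e': [0/1 + 1/1*2/3, 0/1 + 1/1*1/1) = [2/3, 1/1)
  emit 'f', narrow to [1/3, 2/3)
Step 2: interval [1/3, 2/3), width = 2/3 - 1/3 = 1/3
  'c': [1/3 + 1/3*0/1, 1/3 + 1/3*1/3) = [1/3, 4/9) <- contains code 7/18
  'f': [1/3 + 1/3*1/3, 1/3 + 1/3*2/3) = [4/9, 5/9)
  'e': [1/3 + 1/3*2/3, 1/3 + 1/3*1/1) = [5/9, 2/3)
  emit 'c', narrow to [1/3, 4/9)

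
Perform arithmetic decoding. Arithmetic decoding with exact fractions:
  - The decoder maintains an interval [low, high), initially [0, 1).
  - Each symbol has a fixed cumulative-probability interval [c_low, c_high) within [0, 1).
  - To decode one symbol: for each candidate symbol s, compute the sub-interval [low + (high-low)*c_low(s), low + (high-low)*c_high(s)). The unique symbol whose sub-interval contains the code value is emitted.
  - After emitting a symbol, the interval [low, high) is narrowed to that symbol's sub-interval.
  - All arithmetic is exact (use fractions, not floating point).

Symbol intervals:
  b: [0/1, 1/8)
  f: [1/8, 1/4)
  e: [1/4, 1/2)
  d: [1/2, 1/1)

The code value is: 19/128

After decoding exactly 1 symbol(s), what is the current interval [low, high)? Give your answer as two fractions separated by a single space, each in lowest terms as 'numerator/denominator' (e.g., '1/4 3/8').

Step 1: interval [0/1, 1/1), width = 1/1 - 0/1 = 1/1
  'b': [0/1 + 1/1*0/1, 0/1 + 1/1*1/8) = [0/1, 1/8)
  'f': [0/1 + 1/1*1/8, 0/1 + 1/1*1/4) = [1/8, 1/4) <- contains code 19/128
  'e': [0/1 + 1/1*1/4, 0/1 + 1/1*1/2) = [1/4, 1/2)
  'd': [0/1 + 1/1*1/2, 0/1 + 1/1*1/1) = [1/2, 1/1)
  emit 'f', narrow to [1/8, 1/4)

Answer: 1/8 1/4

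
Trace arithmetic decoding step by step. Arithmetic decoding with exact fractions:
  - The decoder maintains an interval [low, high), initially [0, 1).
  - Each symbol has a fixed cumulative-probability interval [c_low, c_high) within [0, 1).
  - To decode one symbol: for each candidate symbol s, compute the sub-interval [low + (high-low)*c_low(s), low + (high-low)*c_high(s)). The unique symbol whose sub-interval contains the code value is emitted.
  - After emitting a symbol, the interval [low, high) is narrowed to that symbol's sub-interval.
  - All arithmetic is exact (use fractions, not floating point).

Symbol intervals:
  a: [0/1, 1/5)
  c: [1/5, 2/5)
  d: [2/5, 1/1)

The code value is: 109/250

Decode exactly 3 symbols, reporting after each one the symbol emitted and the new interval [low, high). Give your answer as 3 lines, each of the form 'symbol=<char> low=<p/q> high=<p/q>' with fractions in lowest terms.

Step 1: interval [0/1, 1/1), width = 1/1 - 0/1 = 1/1
  'a': [0/1 + 1/1*0/1, 0/1 + 1/1*1/5) = [0/1, 1/5)
  'c': [0/1 + 1/1*1/5, 0/1 + 1/1*2/5) = [1/5, 2/5)
  'd': [0/1 + 1/1*2/5, 0/1 + 1/1*1/1) = [2/5, 1/1) <- contains code 109/250
  emit 'd', narrow to [2/5, 1/1)
Step 2: interval [2/5, 1/1), width = 1/1 - 2/5 = 3/5
  'a': [2/5 + 3/5*0/1, 2/5 + 3/5*1/5) = [2/5, 13/25) <- contains code 109/250
  'c': [2/5 + 3/5*1/5, 2/5 + 3/5*2/5) = [13/25, 16/25)
  'd': [2/5 + 3/5*2/5, 2/5 + 3/5*1/1) = [16/25, 1/1)
  emit 'a', narrow to [2/5, 13/25)
Step 3: interval [2/5, 13/25), width = 13/25 - 2/5 = 3/25
  'a': [2/5 + 3/25*0/1, 2/5 + 3/25*1/5) = [2/5, 53/125)
  'c': [2/5 + 3/25*1/5, 2/5 + 3/25*2/5) = [53/125, 56/125) <- contains code 109/250
  'd': [2/5 + 3/25*2/5, 2/5 + 3/25*1/1) = [56/125, 13/25)
  emit 'c', narrow to [53/125, 56/125)

Answer: symbol=d low=2/5 high=1/1
symbol=a low=2/5 high=13/25
symbol=c low=53/125 high=56/125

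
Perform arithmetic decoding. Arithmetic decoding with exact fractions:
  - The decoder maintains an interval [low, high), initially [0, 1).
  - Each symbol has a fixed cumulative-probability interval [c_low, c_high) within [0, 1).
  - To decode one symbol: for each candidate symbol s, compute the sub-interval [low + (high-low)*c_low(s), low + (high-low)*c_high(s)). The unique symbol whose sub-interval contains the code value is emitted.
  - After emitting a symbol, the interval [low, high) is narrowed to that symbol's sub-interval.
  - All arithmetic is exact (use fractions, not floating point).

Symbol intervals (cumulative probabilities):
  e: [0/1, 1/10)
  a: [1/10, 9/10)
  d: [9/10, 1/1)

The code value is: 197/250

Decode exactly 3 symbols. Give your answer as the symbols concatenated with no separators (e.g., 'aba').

Step 1: interval [0/1, 1/1), width = 1/1 - 0/1 = 1/1
  'e': [0/1 + 1/1*0/1, 0/1 + 1/1*1/10) = [0/1, 1/10)
  'a': [0/1 + 1/1*1/10, 0/1 + 1/1*9/10) = [1/10, 9/10) <- contains code 197/250
  'd': [0/1 + 1/1*9/10, 0/1 + 1/1*1/1) = [9/10, 1/1)
  emit 'a', narrow to [1/10, 9/10)
Step 2: interval [1/10, 9/10), width = 9/10 - 1/10 = 4/5
  'e': [1/10 + 4/5*0/1, 1/10 + 4/5*1/10) = [1/10, 9/50)
  'a': [1/10 + 4/5*1/10, 1/10 + 4/5*9/10) = [9/50, 41/50) <- contains code 197/250
  'd': [1/10 + 4/5*9/10, 1/10 + 4/5*1/1) = [41/50, 9/10)
  emit 'a', narrow to [9/50, 41/50)
Step 3: interval [9/50, 41/50), width = 41/50 - 9/50 = 16/25
  'e': [9/50 + 16/25*0/1, 9/50 + 16/25*1/10) = [9/50, 61/250)
  'a': [9/50 + 16/25*1/10, 9/50 + 16/25*9/10) = [61/250, 189/250)
  'd': [9/50 + 16/25*9/10, 9/50 + 16/25*1/1) = [189/250, 41/50) <- contains code 197/250
  emit 'd', narrow to [189/250, 41/50)

Answer: aad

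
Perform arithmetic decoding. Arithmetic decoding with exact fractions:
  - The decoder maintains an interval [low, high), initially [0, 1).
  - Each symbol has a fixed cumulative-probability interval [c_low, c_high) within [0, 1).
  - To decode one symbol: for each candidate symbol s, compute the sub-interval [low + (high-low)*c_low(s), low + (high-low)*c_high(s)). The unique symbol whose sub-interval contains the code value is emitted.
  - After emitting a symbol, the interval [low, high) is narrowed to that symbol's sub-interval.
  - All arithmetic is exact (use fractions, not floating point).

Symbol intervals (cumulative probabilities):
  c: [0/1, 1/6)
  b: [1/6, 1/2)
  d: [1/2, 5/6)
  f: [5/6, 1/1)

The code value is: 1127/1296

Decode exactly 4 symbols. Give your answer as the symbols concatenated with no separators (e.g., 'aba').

Step 1: interval [0/1, 1/1), width = 1/1 - 0/1 = 1/1
  'c': [0/1 + 1/1*0/1, 0/1 + 1/1*1/6) = [0/1, 1/6)
  'b': [0/1 + 1/1*1/6, 0/1 + 1/1*1/2) = [1/6, 1/2)
  'd': [0/1 + 1/1*1/2, 0/1 + 1/1*5/6) = [1/2, 5/6)
  'f': [0/1 + 1/1*5/6, 0/1 + 1/1*1/1) = [5/6, 1/1) <- contains code 1127/1296
  emit 'f', narrow to [5/6, 1/1)
Step 2: interval [5/6, 1/1), width = 1/1 - 5/6 = 1/6
  'c': [5/6 + 1/6*0/1, 5/6 + 1/6*1/6) = [5/6, 31/36)
  'b': [5/6 + 1/6*1/6, 5/6 + 1/6*1/2) = [31/36, 11/12) <- contains code 1127/1296
  'd': [5/6 + 1/6*1/2, 5/6 + 1/6*5/6) = [11/12, 35/36)
  'f': [5/6 + 1/6*5/6, 5/6 + 1/6*1/1) = [35/36, 1/1)
  emit 'b', narrow to [31/36, 11/12)
Step 3: interval [31/36, 11/12), width = 11/12 - 31/36 = 1/18
  'c': [31/36 + 1/18*0/1, 31/36 + 1/18*1/6) = [31/36, 47/54) <- contains code 1127/1296
  'b': [31/36 + 1/18*1/6, 31/36 + 1/18*1/2) = [47/54, 8/9)
  'd': [31/36 + 1/18*1/2, 31/36 + 1/18*5/6) = [8/9, 49/54)
  'f': [31/36 + 1/18*5/6, 31/36 + 1/18*1/1) = [49/54, 11/12)
  emit 'c', narrow to [31/36, 47/54)
Step 4: interval [31/36, 47/54), width = 47/54 - 31/36 = 1/108
  'c': [31/36 + 1/108*0/1, 31/36 + 1/108*1/6) = [31/36, 559/648)
  'b': [31/36 + 1/108*1/6, 31/36 + 1/108*1/2) = [559/648, 187/216)
  'd': [31/36 + 1/108*1/2, 31/36 + 1/108*5/6) = [187/216, 563/648)
  'f': [31/36 + 1/108*5/6, 31/36 + 1/108*1/1) = [563/648, 47/54) <- contains code 1127/1296
  emit 'f', narrow to [563/648, 47/54)

Answer: fbcf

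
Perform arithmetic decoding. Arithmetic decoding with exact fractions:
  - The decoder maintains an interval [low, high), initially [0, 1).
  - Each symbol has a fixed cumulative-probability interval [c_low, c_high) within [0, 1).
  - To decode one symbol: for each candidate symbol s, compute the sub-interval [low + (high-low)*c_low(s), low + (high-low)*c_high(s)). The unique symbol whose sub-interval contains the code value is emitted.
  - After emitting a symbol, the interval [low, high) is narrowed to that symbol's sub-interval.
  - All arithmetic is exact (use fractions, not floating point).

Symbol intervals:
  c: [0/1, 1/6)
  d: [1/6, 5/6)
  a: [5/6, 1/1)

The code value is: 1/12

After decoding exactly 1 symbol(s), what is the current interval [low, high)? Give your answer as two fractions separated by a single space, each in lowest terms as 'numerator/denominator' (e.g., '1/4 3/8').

Step 1: interval [0/1, 1/1), width = 1/1 - 0/1 = 1/1
  'c': [0/1 + 1/1*0/1, 0/1 + 1/1*1/6) = [0/1, 1/6) <- contains code 1/12
  'd': [0/1 + 1/1*1/6, 0/1 + 1/1*5/6) = [1/6, 5/6)
  'a': [0/1 + 1/1*5/6, 0/1 + 1/1*1/1) = [5/6, 1/1)
  emit 'c', narrow to [0/1, 1/6)

Answer: 0/1 1/6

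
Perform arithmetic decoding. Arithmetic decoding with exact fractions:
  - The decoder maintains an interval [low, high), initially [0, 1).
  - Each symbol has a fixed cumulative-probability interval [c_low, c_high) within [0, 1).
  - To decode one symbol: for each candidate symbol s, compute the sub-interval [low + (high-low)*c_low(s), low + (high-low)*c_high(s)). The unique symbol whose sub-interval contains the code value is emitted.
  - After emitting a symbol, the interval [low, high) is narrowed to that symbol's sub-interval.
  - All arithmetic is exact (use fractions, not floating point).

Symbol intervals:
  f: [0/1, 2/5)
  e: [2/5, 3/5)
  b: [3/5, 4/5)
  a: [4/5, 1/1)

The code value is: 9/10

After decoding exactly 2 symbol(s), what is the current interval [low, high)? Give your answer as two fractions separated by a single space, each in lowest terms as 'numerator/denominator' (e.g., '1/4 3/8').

Step 1: interval [0/1, 1/1), width = 1/1 - 0/1 = 1/1
  'f': [0/1 + 1/1*0/1, 0/1 + 1/1*2/5) = [0/1, 2/5)
  'e': [0/1 + 1/1*2/5, 0/1 + 1/1*3/5) = [2/5, 3/5)
  'b': [0/1 + 1/1*3/5, 0/1 + 1/1*4/5) = [3/5, 4/5)
  'a': [0/1 + 1/1*4/5, 0/1 + 1/1*1/1) = [4/5, 1/1) <- contains code 9/10
  emit 'a', narrow to [4/5, 1/1)
Step 2: interval [4/5, 1/1), width = 1/1 - 4/5 = 1/5
  'f': [4/5 + 1/5*0/1, 4/5 + 1/5*2/5) = [4/5, 22/25)
  'e': [4/5 + 1/5*2/5, 4/5 + 1/5*3/5) = [22/25, 23/25) <- contains code 9/10
  'b': [4/5 + 1/5*3/5, 4/5 + 1/5*4/5) = [23/25, 24/25)
  'a': [4/5 + 1/5*4/5, 4/5 + 1/5*1/1) = [24/25, 1/1)
  emit 'e', narrow to [22/25, 23/25)

Answer: 22/25 23/25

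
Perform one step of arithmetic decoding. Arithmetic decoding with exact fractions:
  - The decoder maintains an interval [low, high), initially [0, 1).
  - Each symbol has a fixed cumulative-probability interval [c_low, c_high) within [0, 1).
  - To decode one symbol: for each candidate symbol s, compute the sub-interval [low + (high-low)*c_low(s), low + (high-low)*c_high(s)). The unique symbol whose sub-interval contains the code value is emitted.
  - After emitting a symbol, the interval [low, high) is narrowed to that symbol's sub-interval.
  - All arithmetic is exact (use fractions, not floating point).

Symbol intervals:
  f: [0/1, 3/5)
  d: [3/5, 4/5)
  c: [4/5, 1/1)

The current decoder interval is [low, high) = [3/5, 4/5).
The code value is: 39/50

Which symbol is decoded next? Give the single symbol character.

Interval width = high − low = 4/5 − 3/5 = 1/5
Scaled code = (code − low) / width = (39/50 − 3/5) / 1/5 = 9/10
  f: [0/1, 3/5) 
  d: [3/5, 4/5) 
  c: [4/5, 1/1) ← scaled code falls here ✓

Answer: c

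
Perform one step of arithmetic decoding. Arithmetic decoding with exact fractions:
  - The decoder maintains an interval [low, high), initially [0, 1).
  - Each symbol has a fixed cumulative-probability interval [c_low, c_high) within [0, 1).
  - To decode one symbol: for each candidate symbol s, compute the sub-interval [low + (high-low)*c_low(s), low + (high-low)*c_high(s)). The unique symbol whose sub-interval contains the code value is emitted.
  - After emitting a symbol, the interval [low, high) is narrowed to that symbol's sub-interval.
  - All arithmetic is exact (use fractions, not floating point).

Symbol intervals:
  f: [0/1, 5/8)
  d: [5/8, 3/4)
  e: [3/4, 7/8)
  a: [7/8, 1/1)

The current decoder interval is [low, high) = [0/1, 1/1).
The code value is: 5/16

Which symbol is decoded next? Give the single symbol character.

Answer: f

Derivation:
Interval width = high − low = 1/1 − 0/1 = 1/1
Scaled code = (code − low) / width = (5/16 − 0/1) / 1/1 = 5/16
  f: [0/1, 5/8) ← scaled code falls here ✓
  d: [5/8, 3/4) 
  e: [3/4, 7/8) 
  a: [7/8, 1/1) 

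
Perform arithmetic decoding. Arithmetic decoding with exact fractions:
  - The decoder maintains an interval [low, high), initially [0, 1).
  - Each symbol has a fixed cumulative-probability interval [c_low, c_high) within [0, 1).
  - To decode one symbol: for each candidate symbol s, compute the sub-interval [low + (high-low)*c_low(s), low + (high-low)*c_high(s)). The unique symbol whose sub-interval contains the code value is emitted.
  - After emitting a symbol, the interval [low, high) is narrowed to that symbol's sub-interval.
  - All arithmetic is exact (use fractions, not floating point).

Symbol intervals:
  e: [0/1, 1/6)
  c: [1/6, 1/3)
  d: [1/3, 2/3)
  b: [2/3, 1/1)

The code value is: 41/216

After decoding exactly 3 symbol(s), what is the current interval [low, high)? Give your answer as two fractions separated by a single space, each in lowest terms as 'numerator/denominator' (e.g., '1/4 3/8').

Step 1: interval [0/1, 1/1), width = 1/1 - 0/1 = 1/1
  'e': [0/1 + 1/1*0/1, 0/1 + 1/1*1/6) = [0/1, 1/6)
  'c': [0/1 + 1/1*1/6, 0/1 + 1/1*1/3) = [1/6, 1/3) <- contains code 41/216
  'd': [0/1 + 1/1*1/3, 0/1 + 1/1*2/3) = [1/3, 2/3)
  'b': [0/1 + 1/1*2/3, 0/1 + 1/1*1/1) = [2/3, 1/1)
  emit 'c', narrow to [1/6, 1/3)
Step 2: interval [1/6, 1/3), width = 1/3 - 1/6 = 1/6
  'e': [1/6 + 1/6*0/1, 1/6 + 1/6*1/6) = [1/6, 7/36) <- contains code 41/216
  'c': [1/6 + 1/6*1/6, 1/6 + 1/6*1/3) = [7/36, 2/9)
  'd': [1/6 + 1/6*1/3, 1/6 + 1/6*2/3) = [2/9, 5/18)
  'b': [1/6 + 1/6*2/3, 1/6 + 1/6*1/1) = [5/18, 1/3)
  emit 'e', narrow to [1/6, 7/36)
Step 3: interval [1/6, 7/36), width = 7/36 - 1/6 = 1/36
  'e': [1/6 + 1/36*0/1, 1/6 + 1/36*1/6) = [1/6, 37/216)
  'c': [1/6 + 1/36*1/6, 1/6 + 1/36*1/3) = [37/216, 19/108)
  'd': [1/6 + 1/36*1/3, 1/6 + 1/36*2/3) = [19/108, 5/27)
  'b': [1/6 + 1/36*2/3, 1/6 + 1/36*1/1) = [5/27, 7/36) <- contains code 41/216
  emit 'b', narrow to [5/27, 7/36)

Answer: 5/27 7/36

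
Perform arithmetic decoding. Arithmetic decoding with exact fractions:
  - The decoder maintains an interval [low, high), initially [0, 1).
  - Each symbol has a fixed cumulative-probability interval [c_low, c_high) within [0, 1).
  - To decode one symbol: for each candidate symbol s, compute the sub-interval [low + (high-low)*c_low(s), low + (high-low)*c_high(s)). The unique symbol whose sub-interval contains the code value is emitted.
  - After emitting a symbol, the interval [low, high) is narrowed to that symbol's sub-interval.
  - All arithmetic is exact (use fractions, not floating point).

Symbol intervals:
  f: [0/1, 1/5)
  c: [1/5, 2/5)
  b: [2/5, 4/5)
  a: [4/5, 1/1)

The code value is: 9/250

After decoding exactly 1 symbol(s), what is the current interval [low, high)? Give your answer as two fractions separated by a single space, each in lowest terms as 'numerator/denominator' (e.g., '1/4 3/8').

Step 1: interval [0/1, 1/1), width = 1/1 - 0/1 = 1/1
  'f': [0/1 + 1/1*0/1, 0/1 + 1/1*1/5) = [0/1, 1/5) <- contains code 9/250
  'c': [0/1 + 1/1*1/5, 0/1 + 1/1*2/5) = [1/5, 2/5)
  'b': [0/1 + 1/1*2/5, 0/1 + 1/1*4/5) = [2/5, 4/5)
  'a': [0/1 + 1/1*4/5, 0/1 + 1/1*1/1) = [4/5, 1/1)
  emit 'f', narrow to [0/1, 1/5)

Answer: 0/1 1/5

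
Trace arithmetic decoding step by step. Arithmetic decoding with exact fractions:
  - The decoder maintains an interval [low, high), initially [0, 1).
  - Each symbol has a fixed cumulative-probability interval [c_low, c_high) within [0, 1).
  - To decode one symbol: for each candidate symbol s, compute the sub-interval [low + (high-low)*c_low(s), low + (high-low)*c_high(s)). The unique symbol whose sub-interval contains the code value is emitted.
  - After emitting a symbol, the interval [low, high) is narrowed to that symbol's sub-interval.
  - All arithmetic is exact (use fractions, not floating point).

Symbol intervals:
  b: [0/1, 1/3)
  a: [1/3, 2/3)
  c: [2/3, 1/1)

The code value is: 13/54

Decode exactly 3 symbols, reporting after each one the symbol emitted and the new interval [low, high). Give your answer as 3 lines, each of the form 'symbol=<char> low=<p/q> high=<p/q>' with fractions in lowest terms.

Step 1: interval [0/1, 1/1), width = 1/1 - 0/1 = 1/1
  'b': [0/1 + 1/1*0/1, 0/1 + 1/1*1/3) = [0/1, 1/3) <- contains code 13/54
  'a': [0/1 + 1/1*1/3, 0/1 + 1/1*2/3) = [1/3, 2/3)
  'c': [0/1 + 1/1*2/3, 0/1 + 1/1*1/1) = [2/3, 1/1)
  emit 'b', narrow to [0/1, 1/3)
Step 2: interval [0/1, 1/3), width = 1/3 - 0/1 = 1/3
  'b': [0/1 + 1/3*0/1, 0/1 + 1/3*1/3) = [0/1, 1/9)
  'a': [0/1 + 1/3*1/3, 0/1 + 1/3*2/3) = [1/9, 2/9)
  'c': [0/1 + 1/3*2/3, 0/1 + 1/3*1/1) = [2/9, 1/3) <- contains code 13/54
  emit 'c', narrow to [2/9, 1/3)
Step 3: interval [2/9, 1/3), width = 1/3 - 2/9 = 1/9
  'b': [2/9 + 1/9*0/1, 2/9 + 1/9*1/3) = [2/9, 7/27) <- contains code 13/54
  'a': [2/9 + 1/9*1/3, 2/9 + 1/9*2/3) = [7/27, 8/27)
  'c': [2/9 + 1/9*2/3, 2/9 + 1/9*1/1) = [8/27, 1/3)
  emit 'b', narrow to [2/9, 7/27)

Answer: symbol=b low=0/1 high=1/3
symbol=c low=2/9 high=1/3
symbol=b low=2/9 high=7/27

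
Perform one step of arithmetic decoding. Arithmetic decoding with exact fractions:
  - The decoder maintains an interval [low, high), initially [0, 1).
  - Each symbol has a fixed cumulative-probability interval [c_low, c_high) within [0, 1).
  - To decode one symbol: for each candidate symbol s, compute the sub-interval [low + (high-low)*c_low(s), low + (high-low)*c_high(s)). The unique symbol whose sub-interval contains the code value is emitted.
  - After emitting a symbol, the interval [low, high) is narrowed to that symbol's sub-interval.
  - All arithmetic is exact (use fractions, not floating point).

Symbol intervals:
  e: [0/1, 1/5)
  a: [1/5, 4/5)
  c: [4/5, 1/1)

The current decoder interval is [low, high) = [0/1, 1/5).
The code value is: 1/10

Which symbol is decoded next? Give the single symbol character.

Interval width = high − low = 1/5 − 0/1 = 1/5
Scaled code = (code − low) / width = (1/10 − 0/1) / 1/5 = 1/2
  e: [0/1, 1/5) 
  a: [1/5, 4/5) ← scaled code falls here ✓
  c: [4/5, 1/1) 

Answer: a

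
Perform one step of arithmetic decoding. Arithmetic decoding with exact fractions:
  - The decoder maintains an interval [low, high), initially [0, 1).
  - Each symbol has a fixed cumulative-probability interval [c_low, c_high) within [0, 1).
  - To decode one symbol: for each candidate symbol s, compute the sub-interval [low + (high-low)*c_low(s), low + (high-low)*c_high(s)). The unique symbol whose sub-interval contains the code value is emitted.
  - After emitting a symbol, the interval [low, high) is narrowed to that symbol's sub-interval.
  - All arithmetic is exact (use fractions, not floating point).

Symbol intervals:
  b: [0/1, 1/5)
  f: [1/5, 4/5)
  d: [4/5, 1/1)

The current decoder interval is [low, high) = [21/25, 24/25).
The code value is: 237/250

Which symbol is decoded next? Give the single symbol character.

Interval width = high − low = 24/25 − 21/25 = 3/25
Scaled code = (code − low) / width = (237/250 − 21/25) / 3/25 = 9/10
  b: [0/1, 1/5) 
  f: [1/5, 4/5) 
  d: [4/5, 1/1) ← scaled code falls here ✓

Answer: d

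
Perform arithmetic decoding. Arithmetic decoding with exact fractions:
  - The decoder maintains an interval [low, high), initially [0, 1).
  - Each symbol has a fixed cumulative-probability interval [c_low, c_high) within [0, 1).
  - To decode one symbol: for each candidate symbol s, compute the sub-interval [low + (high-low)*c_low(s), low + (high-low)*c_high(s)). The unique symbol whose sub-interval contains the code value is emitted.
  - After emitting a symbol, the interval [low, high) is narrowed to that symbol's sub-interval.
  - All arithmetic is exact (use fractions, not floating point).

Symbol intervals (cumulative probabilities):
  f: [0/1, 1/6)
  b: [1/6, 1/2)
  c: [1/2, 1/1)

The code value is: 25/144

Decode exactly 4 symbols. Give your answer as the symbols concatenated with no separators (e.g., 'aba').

Step 1: interval [0/1, 1/1), width = 1/1 - 0/1 = 1/1
  'f': [0/1 + 1/1*0/1, 0/1 + 1/1*1/6) = [0/1, 1/6)
  'b': [0/1 + 1/1*1/6, 0/1 + 1/1*1/2) = [1/6, 1/2) <- contains code 25/144
  'c': [0/1 + 1/1*1/2, 0/1 + 1/1*1/1) = [1/2, 1/1)
  emit 'b', narrow to [1/6, 1/2)
Step 2: interval [1/6, 1/2), width = 1/2 - 1/6 = 1/3
  'f': [1/6 + 1/3*0/1, 1/6 + 1/3*1/6) = [1/6, 2/9) <- contains code 25/144
  'b': [1/6 + 1/3*1/6, 1/6 + 1/3*1/2) = [2/9, 1/3)
  'c': [1/6 + 1/3*1/2, 1/6 + 1/3*1/1) = [1/3, 1/2)
  emit 'f', narrow to [1/6, 2/9)
Step 3: interval [1/6, 2/9), width = 2/9 - 1/6 = 1/18
  'f': [1/6 + 1/18*0/1, 1/6 + 1/18*1/6) = [1/6, 19/108) <- contains code 25/144
  'b': [1/6 + 1/18*1/6, 1/6 + 1/18*1/2) = [19/108, 7/36)
  'c': [1/6 + 1/18*1/2, 1/6 + 1/18*1/1) = [7/36, 2/9)
  emit 'f', narrow to [1/6, 19/108)
Step 4: interval [1/6, 19/108), width = 19/108 - 1/6 = 1/108
  'f': [1/6 + 1/108*0/1, 1/6 + 1/108*1/6) = [1/6, 109/648)
  'b': [1/6 + 1/108*1/6, 1/6 + 1/108*1/2) = [109/648, 37/216)
  'c': [1/6 + 1/108*1/2, 1/6 + 1/108*1/1) = [37/216, 19/108) <- contains code 25/144
  emit 'c', narrow to [37/216, 19/108)

Answer: bffc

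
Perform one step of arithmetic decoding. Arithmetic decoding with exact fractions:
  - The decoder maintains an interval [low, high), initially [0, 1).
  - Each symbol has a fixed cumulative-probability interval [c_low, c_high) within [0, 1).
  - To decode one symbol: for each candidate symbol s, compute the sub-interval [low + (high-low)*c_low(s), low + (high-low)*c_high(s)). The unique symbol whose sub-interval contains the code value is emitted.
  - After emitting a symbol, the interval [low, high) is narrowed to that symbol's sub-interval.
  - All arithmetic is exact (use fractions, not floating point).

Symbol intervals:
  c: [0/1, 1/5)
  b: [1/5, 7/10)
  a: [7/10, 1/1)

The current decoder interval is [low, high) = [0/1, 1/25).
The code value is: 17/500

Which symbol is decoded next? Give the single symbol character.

Answer: a

Derivation:
Interval width = high − low = 1/25 − 0/1 = 1/25
Scaled code = (code − low) / width = (17/500 − 0/1) / 1/25 = 17/20
  c: [0/1, 1/5) 
  b: [1/5, 7/10) 
  a: [7/10, 1/1) ← scaled code falls here ✓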